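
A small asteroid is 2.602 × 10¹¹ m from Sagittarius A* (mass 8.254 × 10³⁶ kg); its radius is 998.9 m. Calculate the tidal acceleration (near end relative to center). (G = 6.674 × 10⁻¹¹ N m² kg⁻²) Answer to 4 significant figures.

6.247 × 10⁻⁵ m/s²

Δg = 2GMr/d³
   = 2 × (6.674 × 10⁻¹¹) × (8.254 × 10³⁶) × (998.9) / (2.602 × 10¹¹)³
   = 6.247 × 10⁻⁵ m/s²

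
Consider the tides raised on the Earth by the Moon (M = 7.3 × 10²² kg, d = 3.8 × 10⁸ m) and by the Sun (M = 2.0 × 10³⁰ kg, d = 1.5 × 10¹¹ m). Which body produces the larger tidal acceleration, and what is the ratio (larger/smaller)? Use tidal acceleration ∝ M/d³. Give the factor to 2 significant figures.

The tide-raising term goes as M/d³ (the gradient of a 1/d² field).
The Moon: (7.3 × 10²²) / (3.8 × 10⁸)³ = 1.330 × 10⁻³
The Sun: (2.0 × 10³⁰) / (1.5 × 10¹¹)³ = 5.926 × 10⁻⁴
Ratio (larger/smaller) = 2.2

The Moon, by a factor of ≈ 2.2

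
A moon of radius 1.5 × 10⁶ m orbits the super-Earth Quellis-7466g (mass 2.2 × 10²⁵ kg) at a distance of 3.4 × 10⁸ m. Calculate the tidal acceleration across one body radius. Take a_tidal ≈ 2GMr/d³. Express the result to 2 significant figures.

1.1 × 10⁻⁴ m/s²

Δa = 2GMr/d³
   = 2 × (6.674 × 10⁻¹¹) × (2.2 × 10²⁵) × (1.5 × 10⁶) / (3.4 × 10⁸)³
   = 1.1 × 10⁻⁴ m/s²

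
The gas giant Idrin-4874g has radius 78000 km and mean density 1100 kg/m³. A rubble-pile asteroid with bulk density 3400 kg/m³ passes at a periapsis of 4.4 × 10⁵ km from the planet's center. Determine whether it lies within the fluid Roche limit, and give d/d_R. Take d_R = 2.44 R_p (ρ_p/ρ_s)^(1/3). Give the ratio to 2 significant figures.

outside; d/d_R ≈ 3.4

d_R = 2.44 × (78000 km) × (1100/3400)^(1/3) = 1.307 × 10⁵ km
d/d_R = (4.4 × 10⁵) / (1.307 × 10⁵) = 3.4
Since d/d_R > 1, the body is outside the Roche limit.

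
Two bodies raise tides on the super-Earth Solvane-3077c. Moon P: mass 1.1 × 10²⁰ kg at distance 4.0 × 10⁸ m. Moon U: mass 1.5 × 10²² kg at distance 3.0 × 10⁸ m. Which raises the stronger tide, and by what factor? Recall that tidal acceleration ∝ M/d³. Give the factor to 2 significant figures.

Moon U, by a factor of ≈ 320

The tide-raising term goes as M/d³ (the gradient of a 1/d² field).
Moon P: (1.1 × 10²⁰) / (4.0 × 10⁸)³ = 1.719 × 10⁻⁶
Moon U: (1.5 × 10²²) / (3.0 × 10⁸)³ = 5.556 × 10⁻⁴
Ratio (larger/smaller) = 320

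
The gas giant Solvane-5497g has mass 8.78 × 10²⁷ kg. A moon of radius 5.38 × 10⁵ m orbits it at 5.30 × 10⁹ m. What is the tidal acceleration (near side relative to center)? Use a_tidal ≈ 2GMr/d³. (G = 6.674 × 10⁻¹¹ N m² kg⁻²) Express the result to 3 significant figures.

4.24 × 10⁻⁶ m/s²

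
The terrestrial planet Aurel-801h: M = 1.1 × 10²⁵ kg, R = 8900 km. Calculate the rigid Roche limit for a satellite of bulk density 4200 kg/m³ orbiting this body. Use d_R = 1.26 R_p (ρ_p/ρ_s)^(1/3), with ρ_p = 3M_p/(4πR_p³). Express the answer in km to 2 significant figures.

ρ_p = 3M_p/(4πR_p³) = 3 × (1.1 × 10²⁵) / (4π × (8.9 × 10⁶ m)³) = 3700 kg/m³
d_R = 1.26 × 8900 km × (3700/4200)^(1/3)
    = 11000 km

11000 km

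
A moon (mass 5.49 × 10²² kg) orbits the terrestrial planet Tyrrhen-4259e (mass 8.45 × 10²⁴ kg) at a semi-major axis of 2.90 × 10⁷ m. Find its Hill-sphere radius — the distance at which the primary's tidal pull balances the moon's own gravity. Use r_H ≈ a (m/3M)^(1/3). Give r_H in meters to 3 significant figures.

r_H ≈ a (m/3M)^(1/3)
    = (2.90 × 10⁷) × (5.49 × 10²² / (3 × 8.45 × 10²⁴))^(1/3)
    = 3.75 × 10⁶ m

3.75 × 10⁶ m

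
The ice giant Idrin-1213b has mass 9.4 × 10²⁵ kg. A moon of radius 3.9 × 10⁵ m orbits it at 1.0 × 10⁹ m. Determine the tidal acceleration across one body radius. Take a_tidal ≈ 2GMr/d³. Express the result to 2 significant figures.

Δa = 2GMr/d³
   = 2 × (6.674 × 10⁻¹¹) × (9.4 × 10²⁵) × (3.9 × 10⁵) / (1.0 × 10⁹)³
   = 4.9 × 10⁻⁶ m/s²

4.9 × 10⁻⁶ m/s²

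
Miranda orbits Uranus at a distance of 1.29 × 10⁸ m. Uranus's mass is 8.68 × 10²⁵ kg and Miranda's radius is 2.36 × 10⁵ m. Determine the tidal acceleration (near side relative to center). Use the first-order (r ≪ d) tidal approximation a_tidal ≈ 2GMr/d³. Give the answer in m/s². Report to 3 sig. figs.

Since r ≪ d, expand the inverse-square field across one radius to get the leading 2GMr/d³ term.
a_tidal = 2GMr/d³
        = 2 × (6.674 × 10⁻¹¹) × (8.68 × 10²⁵) × (2.36 × 10⁵) / (1.29 × 10⁸)³
        = 1.27 × 10⁻³ m/s²

1.27 × 10⁻³ m/s²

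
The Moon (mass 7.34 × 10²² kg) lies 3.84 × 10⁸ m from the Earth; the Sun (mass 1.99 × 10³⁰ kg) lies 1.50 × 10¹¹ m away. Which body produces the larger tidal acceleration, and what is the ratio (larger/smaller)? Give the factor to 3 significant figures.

Compare M/d³ for the two perturbers:
The Moon: (7.34 × 10²²) / (3.84 × 10⁸)³ = 1.296 × 10⁻³
The Sun: (1.99 × 10³⁰) / (1.50 × 10¹¹)³ = 5.896 × 10⁻⁴
Ratio (larger/smaller) = 2.20

The Moon, by a factor of ≈ 2.20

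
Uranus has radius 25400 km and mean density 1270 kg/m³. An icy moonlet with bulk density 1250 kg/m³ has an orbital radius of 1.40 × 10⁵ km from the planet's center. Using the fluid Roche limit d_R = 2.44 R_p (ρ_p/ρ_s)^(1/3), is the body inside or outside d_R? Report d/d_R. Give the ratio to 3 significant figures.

outside; d/d_R ≈ 2.25

d_R = 2.44 × (25400 km) × (1270/1250)^(1/3) = 62300 km
d/d_R = (1.40 × 10⁵) / (62300) = 2.25
Since d/d_R > 1, the body is outside the Roche limit.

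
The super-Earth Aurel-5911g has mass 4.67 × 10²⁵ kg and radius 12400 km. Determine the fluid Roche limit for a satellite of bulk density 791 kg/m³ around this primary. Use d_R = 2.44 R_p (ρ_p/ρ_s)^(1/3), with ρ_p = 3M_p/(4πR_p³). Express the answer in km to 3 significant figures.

58900 km

ρ_p = 3M_p/(4πR_p³) = 3 × (4.67 × 10²⁵) / (4π × (1.24 × 10⁷ m)³) = 5850 kg/m³
d_R = 2.44 × 12400 km × (5850/791)^(1/3)
    = 58900 km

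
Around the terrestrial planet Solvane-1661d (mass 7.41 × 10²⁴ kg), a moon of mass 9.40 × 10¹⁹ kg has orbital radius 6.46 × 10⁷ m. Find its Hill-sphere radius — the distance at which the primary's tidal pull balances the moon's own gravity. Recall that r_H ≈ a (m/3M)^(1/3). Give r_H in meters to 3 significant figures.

r_H ≈ a (m/3M)^(1/3)
    = (6.46 × 10⁷) × (9.40 × 10¹⁹ / (3 × 7.41 × 10²⁴))^(1/3)
    = 1.04 × 10⁶ m

1.04 × 10⁶ m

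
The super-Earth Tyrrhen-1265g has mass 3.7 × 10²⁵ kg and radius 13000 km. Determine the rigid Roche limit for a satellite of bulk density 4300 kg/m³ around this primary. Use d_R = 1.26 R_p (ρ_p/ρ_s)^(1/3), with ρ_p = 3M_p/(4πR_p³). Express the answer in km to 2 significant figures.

ρ_p = 3M_p/(4πR_p³) = 3 × (3.7 × 10²⁵) / (4π × (1.3 × 10⁷ m)³) = 4000 kg/m³
d_R = 1.26 × 13000 km × (4000/4300)^(1/3)
    = 16000 km

16000 km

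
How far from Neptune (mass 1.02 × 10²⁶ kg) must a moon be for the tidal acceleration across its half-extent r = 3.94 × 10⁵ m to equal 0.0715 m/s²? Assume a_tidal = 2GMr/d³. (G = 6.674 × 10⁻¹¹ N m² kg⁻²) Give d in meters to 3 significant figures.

2GMr/d³ = a_tidal  ⇒  d = (2GMr / a_tidal)^(1/3)
d = (2 × 6.674×10⁻¹¹ × (1.02 × 10²⁶) × (3.94 × 10⁵) / (0.0715))^(1/3)
  = 4.22 × 10⁷ m

4.22 × 10⁷ m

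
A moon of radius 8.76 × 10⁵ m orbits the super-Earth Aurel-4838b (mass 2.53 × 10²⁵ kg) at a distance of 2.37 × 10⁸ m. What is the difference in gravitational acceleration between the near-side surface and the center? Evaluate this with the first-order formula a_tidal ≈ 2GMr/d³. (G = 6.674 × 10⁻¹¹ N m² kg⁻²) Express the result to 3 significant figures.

Δa = 2GMr/d³
   = 2 × (6.674 × 10⁻¹¹) × (2.53 × 10²⁵) × (8.76 × 10⁵) / (2.37 × 10⁸)³
   = 2.22 × 10⁻⁴ m/s²

2.22 × 10⁻⁴ m/s²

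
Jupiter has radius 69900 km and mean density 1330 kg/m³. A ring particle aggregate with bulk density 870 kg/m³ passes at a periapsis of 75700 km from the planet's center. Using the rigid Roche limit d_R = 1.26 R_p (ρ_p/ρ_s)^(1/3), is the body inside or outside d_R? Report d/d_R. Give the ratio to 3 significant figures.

inside; d/d_R ≈ 0.746

d_R = 1.26 × (69900 km) × (1330/870)^(1/3) = 1.015 × 10⁵ km
d/d_R = (75700) / (1.015 × 10⁵) = 0.746
Since d/d_R < 1, the body is inside the Roche limit.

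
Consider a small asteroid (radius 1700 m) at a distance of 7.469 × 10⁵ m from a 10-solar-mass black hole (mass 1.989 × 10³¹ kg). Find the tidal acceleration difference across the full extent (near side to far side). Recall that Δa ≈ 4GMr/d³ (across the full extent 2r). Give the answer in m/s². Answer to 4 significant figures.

Near-to-far spans 2r, so the tidal difference is twice the near-to-center value: 4GMr/d³.
Δg = 4GMr/d³
   = 4 × (6.674 × 10⁻¹¹) × (1.989 × 10³¹) × (1700) / (7.469 × 10⁵)³
   = 2.166 × 10⁷ m/s²

2.166 × 10⁷ m/s²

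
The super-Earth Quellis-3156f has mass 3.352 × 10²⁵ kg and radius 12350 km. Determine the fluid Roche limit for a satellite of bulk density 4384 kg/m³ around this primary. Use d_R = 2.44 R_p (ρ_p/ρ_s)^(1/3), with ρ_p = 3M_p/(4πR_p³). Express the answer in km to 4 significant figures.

29820 km

ρ_p = 3M_p/(4πR_p³) = 3 × (3.352 × 10²⁵) / (4π × (1.235 × 10⁷ m)³) = 4248 kg/m³
d_R = 2.44 × 12350 km × (4248/4384)^(1/3)
    = 29820 km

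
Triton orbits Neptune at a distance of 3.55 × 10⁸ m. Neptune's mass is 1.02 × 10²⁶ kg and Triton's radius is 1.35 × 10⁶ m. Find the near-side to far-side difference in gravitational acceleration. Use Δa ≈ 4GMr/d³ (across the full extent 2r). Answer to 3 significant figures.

Δg = 4GMr/d³
   = 4 × (6.674 × 10⁻¹¹) × (1.02 × 10²⁶) × (1.35 × 10⁶) / (3.55 × 10⁸)³
   = 8.22 × 10⁻⁴ m/s²

8.22 × 10⁻⁴ m/s²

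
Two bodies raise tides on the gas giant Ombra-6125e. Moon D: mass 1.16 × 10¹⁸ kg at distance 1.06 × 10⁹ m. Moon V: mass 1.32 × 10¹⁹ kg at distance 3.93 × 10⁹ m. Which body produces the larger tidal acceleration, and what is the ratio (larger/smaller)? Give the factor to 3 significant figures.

The tide-raising term goes as M/d³ (the gradient of a 1/d² field).
Moon D: (1.16 × 10¹⁸) / (1.06 × 10⁹)³ = 9.740 × 10⁻¹⁰
Moon V: (1.32 × 10¹⁹) / (3.93 × 10⁹)³ = 2.175 × 10⁻¹⁰
Ratio (larger/smaller) = 4.48

Moon D, by a factor of ≈ 4.48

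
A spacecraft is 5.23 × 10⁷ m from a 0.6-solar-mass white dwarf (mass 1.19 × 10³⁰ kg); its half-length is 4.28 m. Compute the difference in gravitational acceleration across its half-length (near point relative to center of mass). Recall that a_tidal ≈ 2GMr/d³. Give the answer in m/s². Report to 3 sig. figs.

4.75 × 10⁻³ m/s²

Δa = 2GMr/d³
   = 2 × (6.674 × 10⁻¹¹) × (1.19 × 10³⁰) × (4.28) / (5.23 × 10⁷)³
   = 4.75 × 10⁻³ m/s²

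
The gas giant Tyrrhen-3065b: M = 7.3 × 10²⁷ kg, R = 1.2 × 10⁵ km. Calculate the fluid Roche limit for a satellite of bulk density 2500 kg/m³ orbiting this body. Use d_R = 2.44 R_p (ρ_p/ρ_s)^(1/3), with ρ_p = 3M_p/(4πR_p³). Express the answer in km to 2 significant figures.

ρ_p = 3M_p/(4πR_p³) = 3 × (7.3 × 10²⁷) / (4π × (1.2 × 10⁸ m)³) = 1000 kg/m³
d_R = 2.44 × 1.2 × 10⁵ km × (1000/2500)^(1/3)
    = 2.2 × 10⁵ km

2.2 × 10⁵ km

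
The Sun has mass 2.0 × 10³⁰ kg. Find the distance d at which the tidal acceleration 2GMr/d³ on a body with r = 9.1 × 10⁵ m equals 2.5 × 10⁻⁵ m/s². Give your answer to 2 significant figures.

2.1 × 10¹⁰ m

2GMr/d³ = a_tidal  ⇒  d = (2GMr / a_tidal)^(1/3)
d = (2 × 6.674×10⁻¹¹ × (2.0 × 10³⁰) × (9.1 × 10⁵) / (2.5 × 10⁻⁵))^(1/3)
  = 2.1 × 10¹⁰ m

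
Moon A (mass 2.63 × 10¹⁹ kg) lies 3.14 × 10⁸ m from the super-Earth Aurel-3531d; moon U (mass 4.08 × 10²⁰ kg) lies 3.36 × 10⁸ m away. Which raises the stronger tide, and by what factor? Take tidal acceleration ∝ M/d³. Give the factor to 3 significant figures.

Moon U, by a factor of ≈ 12.7

Compare M/d³ for the two perturbers:
Moon A: (2.63 × 10¹⁹) / (3.14 × 10⁸)³ = 8.495 × 10⁻⁷
Moon U: (4.08 × 10²⁰) / (3.36 × 10⁸)³ = 1.076 × 10⁻⁵
Ratio (larger/smaller) = 12.7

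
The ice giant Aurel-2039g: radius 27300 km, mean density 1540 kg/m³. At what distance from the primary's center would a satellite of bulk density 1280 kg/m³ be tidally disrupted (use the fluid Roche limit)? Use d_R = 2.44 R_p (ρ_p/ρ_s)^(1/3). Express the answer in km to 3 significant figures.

70800 km

d_R = 2.44 × 27300 km × (1540/1280)^(1/3)
    = 70800 km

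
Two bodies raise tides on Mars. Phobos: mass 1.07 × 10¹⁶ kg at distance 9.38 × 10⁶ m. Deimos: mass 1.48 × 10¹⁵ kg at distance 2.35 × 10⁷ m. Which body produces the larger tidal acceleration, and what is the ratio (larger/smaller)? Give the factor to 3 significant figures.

Phobos, by a factor of ≈ 114

Compare M/d³ for the two perturbers:
Phobos: (1.07 × 10¹⁶) / (9.38 × 10⁶)³ = 1.297 × 10⁻⁵
Deimos: (1.48 × 10¹⁵) / (2.35 × 10⁷)³ = 1.140 × 10⁻⁷
Ratio (larger/smaller) = 114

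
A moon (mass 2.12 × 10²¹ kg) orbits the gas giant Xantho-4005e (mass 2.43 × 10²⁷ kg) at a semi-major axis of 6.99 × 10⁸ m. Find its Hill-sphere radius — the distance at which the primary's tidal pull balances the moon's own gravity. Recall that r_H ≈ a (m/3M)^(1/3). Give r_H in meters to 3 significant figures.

4.63 × 10⁶ m

r_H ≈ a (m/3M)^(1/3)
    = (6.99 × 10⁸) × (2.12 × 10²¹ / (3 × 2.43 × 10²⁷))^(1/3)
    = 4.63 × 10⁶ m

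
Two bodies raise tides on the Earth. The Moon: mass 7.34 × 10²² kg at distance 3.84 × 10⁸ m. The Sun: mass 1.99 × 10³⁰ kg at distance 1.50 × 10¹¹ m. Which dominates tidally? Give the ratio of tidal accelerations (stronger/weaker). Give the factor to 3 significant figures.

The tide-raising term goes as M/d³ (the gradient of a 1/d² field).
The Moon: (7.34 × 10²²) / (3.84 × 10⁸)³ = 1.296 × 10⁻³
The Sun: (1.99 × 10³⁰) / (1.50 × 10¹¹)³ = 5.896 × 10⁻⁴
Ratio (larger/smaller) = 2.20

The Moon, by a factor of ≈ 2.20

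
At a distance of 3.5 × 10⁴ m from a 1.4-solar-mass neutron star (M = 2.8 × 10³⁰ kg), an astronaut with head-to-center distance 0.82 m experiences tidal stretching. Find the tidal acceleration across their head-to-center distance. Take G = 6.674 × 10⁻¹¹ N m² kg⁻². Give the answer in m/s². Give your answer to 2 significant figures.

Δa = 2GMr/d³
   = 2 × (6.674 × 10⁻¹¹) × (2.8 × 10³⁰) × (0.82) / (3.5 × 10⁴)³
   = 7.1 × 10⁶ m/s²

7.1 × 10⁶ m/s²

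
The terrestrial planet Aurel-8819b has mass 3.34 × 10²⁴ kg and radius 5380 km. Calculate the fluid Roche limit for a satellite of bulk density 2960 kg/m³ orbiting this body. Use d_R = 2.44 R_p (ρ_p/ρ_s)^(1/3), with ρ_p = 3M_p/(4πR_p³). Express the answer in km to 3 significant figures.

ρ_p = 3M_p/(4πR_p³) = 3 × (3.34 × 10²⁴) / (4π × (5.38 × 10⁶ m)³) = 5120 kg/m³
d_R = 2.44 × 5380 km × (5120/2960)^(1/3)
    = 15800 km

15800 km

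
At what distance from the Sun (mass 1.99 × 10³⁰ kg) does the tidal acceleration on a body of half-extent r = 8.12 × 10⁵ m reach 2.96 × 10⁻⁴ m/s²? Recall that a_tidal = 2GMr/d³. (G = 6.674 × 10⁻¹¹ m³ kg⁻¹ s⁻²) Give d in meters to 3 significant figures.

2GMr/d³ = a_tidal  ⇒  d = (2GMr / a_tidal)^(1/3)
d = (2 × 6.674×10⁻¹¹ × (1.99 × 10³⁰) × (8.12 × 10⁵) / (2.96 × 10⁻⁴))^(1/3)
  = 9.00 × 10⁹ m

9.00 × 10⁹ m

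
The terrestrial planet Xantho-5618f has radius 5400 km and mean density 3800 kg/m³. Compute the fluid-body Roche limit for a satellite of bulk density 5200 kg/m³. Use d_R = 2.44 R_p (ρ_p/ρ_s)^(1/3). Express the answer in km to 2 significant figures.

d_R = 2.44 × 5400 km × (3800/5200)^(1/3)
    = 12000 km

12000 km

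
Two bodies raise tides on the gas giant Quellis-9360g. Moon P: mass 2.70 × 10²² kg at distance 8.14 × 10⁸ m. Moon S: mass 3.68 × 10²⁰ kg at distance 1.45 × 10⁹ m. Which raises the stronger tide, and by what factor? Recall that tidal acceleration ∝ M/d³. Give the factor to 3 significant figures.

Compare M/d³ for the two perturbers:
Moon P: (2.70 × 10²²) / (8.14 × 10⁸)³ = 5.006 × 10⁻⁵
Moon S: (3.68 × 10²⁰) / (1.45 × 10⁹)³ = 1.207 × 10⁻⁷
Ratio (larger/smaller) = 415

Moon P, by a factor of ≈ 415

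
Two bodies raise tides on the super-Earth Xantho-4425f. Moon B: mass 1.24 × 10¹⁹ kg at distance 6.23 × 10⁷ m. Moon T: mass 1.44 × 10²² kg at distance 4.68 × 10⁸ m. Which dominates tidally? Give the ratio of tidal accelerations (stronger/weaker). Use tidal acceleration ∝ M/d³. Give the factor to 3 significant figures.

Moon T, by a factor of ≈ 2.74

Tidal stretch scales as M/d³; compute that for each body.
Moon B: (1.24 × 10¹⁹) / (6.23 × 10⁷)³ = 5.128 × 10⁻⁵
Moon T: (1.44 × 10²²) / (4.68 × 10⁸)³ = 1.405 × 10⁻⁴
Ratio (larger/smaller) = 2.74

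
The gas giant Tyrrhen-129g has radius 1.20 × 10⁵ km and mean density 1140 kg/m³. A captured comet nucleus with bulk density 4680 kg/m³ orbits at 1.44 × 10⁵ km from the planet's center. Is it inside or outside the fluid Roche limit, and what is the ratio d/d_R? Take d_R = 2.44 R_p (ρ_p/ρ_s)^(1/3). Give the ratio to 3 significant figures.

inside; d/d_R ≈ 0.787

d_R = 2.44 × (1.20 × 10⁵ km) × (1140/4680)^(1/3) = 1.829 × 10⁵ km
d/d_R = (1.44 × 10⁵) / (1.829 × 10⁵) = 0.787
Since d/d_R < 1, the body is inside the Roche limit.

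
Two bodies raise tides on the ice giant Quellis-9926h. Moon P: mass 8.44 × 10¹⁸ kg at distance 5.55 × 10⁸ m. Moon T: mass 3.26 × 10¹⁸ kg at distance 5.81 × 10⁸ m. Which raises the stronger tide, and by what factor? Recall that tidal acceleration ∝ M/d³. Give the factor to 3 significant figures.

Moon P, by a factor of ≈ 2.97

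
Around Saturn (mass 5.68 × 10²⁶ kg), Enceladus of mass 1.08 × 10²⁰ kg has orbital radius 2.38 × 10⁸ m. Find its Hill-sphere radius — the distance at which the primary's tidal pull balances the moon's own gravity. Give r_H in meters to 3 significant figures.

9.49 × 10⁵ m

r_H ≈ a (m/3M)^(1/3)
    = (2.38 × 10⁸) × (1.08 × 10²⁰ / (3 × 5.68 × 10²⁶))^(1/3)
    = 9.49 × 10⁵ m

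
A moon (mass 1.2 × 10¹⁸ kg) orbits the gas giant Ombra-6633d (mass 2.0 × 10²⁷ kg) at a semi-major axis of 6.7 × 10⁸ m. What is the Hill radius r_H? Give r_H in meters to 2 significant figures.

3.9 × 10⁵ m

r_H ≈ a (m/3M)^(1/3)
    = (6.7 × 10⁸) × (1.2 × 10¹⁸ / (3 × 2.0 × 10²⁷))^(1/3)
    = 3.9 × 10⁵ m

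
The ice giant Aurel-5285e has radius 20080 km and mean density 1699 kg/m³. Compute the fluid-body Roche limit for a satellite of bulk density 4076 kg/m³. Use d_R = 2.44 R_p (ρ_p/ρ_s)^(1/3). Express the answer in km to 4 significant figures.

36600 km

d_R = 2.44 × 20080 km × (1699/4076)^(1/3)
    = 36600 km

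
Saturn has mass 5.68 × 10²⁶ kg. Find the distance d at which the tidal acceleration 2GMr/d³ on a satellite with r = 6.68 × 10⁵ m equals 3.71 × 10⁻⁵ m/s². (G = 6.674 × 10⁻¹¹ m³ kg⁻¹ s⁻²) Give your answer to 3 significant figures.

1.11 × 10⁹ m

2GMr/d³ = a_tidal  ⇒  d = (2GMr / a_tidal)^(1/3)
d = (2 × 6.674×10⁻¹¹ × (5.68 × 10²⁶) × (6.68 × 10⁵) / (3.71 × 10⁻⁵))^(1/3)
  = 1.11 × 10⁹ m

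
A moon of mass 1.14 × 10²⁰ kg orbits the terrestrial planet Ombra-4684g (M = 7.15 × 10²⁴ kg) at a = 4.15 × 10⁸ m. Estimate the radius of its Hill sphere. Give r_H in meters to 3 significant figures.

7.24 × 10⁶ m

r_H ≈ a (m/3M)^(1/3)
    = (4.15 × 10⁸) × (1.14 × 10²⁰ / (3 × 7.15 × 10²⁴))^(1/3)
    = 7.24 × 10⁶ m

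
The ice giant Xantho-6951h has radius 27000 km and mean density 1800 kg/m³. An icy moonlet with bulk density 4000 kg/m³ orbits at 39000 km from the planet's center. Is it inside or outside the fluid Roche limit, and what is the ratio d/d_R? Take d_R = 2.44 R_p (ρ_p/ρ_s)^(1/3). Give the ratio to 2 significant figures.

d_R = 2.44 × (27000 km) × (1800/4000)^(1/3) = 50480 km
d/d_R = (39000) / (50480) = 0.77
Since d/d_R < 1, the body is inside the Roche limit.

inside; d/d_R ≈ 0.77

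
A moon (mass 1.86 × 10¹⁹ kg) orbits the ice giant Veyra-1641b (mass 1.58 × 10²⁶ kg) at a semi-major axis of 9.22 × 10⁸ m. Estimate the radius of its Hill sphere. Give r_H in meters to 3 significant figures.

3.13 × 10⁶ m

r_H ≈ a (m/3M)^(1/3)
    = (9.22 × 10⁸) × (1.86 × 10¹⁹ / (3 × 1.58 × 10²⁶))^(1/3)
    = 3.13 × 10⁶ m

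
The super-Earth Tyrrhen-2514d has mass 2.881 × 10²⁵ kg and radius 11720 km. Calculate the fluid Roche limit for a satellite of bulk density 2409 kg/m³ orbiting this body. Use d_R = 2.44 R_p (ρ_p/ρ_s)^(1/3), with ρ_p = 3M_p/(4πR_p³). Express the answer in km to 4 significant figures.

ρ_p = 3M_p/(4πR_p³) = 3 × (2.881 × 10²⁵) / (4π × (1.172 × 10⁷ m)³) = 4272 kg/m³
d_R = 2.44 × 11720 km × (4272/2409)^(1/3)
    = 34610 km

34610 km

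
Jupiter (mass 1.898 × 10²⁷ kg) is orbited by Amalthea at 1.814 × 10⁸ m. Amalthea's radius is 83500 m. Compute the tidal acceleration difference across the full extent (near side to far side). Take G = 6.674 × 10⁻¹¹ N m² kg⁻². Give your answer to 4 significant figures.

7.088 × 10⁻³ m/s²

Near-to-far spans 2r, so the tidal difference is twice the near-to-center value: 4GMr/d³.
Δg = 4GMr/d³
   = 4 × (6.674 × 10⁻¹¹) × (1.898 × 10²⁷) × (83500) / (1.814 × 10⁸)³
   = 7.088 × 10⁻³ m/s²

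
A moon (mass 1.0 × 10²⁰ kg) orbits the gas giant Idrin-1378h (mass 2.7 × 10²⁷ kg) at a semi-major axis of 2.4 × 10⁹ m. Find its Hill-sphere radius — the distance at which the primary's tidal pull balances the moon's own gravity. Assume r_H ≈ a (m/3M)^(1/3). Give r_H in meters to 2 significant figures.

r_H ≈ a (m/3M)^(1/3)
    = (2.4 × 10⁹) × (1.0 × 10²⁰ / (3 × 2.7 × 10²⁷))^(1/3)
    = 5.5 × 10⁶ m

5.5 × 10⁶ m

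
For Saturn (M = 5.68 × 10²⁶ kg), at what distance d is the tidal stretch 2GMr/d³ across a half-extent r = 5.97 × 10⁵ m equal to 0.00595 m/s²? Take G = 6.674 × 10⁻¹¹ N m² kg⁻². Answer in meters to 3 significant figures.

1.97 × 10⁸ m

2GMr/d³ = a_tidal  ⇒  d = (2GMr / a_tidal)^(1/3)
d = (2 × 6.674×10⁻¹¹ × (5.68 × 10²⁶) × (5.97 × 10⁵) / (0.00595))^(1/3)
  = 1.97 × 10⁸ m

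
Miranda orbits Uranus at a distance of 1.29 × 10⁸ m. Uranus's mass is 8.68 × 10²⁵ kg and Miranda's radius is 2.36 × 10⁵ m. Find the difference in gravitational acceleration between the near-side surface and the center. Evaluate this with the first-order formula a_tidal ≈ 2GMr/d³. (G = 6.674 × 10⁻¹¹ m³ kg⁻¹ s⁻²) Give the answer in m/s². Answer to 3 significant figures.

The tidal stretch is the gradient of GM/d² times the body's extent r, hence the 1/d³ dependence.
Δa = 2GMr/d³
   = 2 × (6.674 × 10⁻¹¹) × (8.68 × 10²⁵) × (2.36 × 10⁵) / (1.29 × 10⁸)³
   = 1.27 × 10⁻³ m/s²

1.27 × 10⁻³ m/s²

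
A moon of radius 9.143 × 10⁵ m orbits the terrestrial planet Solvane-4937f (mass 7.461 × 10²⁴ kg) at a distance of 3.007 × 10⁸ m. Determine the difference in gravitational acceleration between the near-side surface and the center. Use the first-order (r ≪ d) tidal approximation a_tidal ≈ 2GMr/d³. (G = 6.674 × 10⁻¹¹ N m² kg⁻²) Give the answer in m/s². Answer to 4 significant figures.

3.349 × 10⁻⁵ m/s²

Δg = 2GMr/d³
   = 2 × (6.674 × 10⁻¹¹) × (7.461 × 10²⁴) × (9.143 × 10⁵) / (3.007 × 10⁸)³
   = 3.349 × 10⁻⁵ m/s²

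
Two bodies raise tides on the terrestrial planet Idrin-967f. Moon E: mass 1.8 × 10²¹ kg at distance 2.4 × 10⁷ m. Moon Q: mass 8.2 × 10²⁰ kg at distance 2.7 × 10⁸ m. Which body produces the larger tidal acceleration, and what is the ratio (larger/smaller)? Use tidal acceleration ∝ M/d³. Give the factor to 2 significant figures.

Moon E, by a factor of ≈ 3100

The tide-raising term goes as M/d³ (the gradient of a 1/d² field).
Moon E: (1.8 × 10²¹) / (2.4 × 10⁷)³ = 1.302 × 10⁻¹
Moon Q: (8.2 × 10²⁰) / (2.7 × 10⁸)³ = 4.166 × 10⁻⁵
Ratio (larger/smaller) = 3100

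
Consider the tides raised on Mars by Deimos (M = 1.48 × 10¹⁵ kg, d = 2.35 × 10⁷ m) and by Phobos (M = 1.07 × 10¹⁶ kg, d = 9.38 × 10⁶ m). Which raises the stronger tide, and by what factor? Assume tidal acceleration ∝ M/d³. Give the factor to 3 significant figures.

Phobos, by a factor of ≈ 114

Tidal stretch scales as M/d³; compute that for each body.
Deimos: (1.48 × 10¹⁵) / (2.35 × 10⁷)³ = 1.140 × 10⁻⁷
Phobos: (1.07 × 10¹⁶) / (9.38 × 10⁶)³ = 1.297 × 10⁻⁵
Ratio (larger/smaller) = 114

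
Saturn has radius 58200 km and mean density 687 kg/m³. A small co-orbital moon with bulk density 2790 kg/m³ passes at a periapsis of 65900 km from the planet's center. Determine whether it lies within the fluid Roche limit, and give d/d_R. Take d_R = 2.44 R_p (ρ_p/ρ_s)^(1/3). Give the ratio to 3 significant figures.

d_R = 2.44 × (58200 km) × (687/2790)^(1/3) = 89010 km
d/d_R = (65900) / (89010) = 0.740
Since d/d_R < 1, the body is inside the Roche limit.

inside; d/d_R ≈ 0.740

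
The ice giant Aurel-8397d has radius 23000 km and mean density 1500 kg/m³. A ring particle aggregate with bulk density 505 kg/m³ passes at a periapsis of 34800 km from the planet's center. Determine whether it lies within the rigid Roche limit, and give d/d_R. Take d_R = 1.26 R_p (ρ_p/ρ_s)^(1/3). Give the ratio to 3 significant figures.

inside; d/d_R ≈ 0.835

d_R = 1.26 × (23000 km) × (1500/505)^(1/3) = 41660 km
d/d_R = (34800) / (41660) = 0.835
Since d/d_R < 1, the body is inside the Roche limit.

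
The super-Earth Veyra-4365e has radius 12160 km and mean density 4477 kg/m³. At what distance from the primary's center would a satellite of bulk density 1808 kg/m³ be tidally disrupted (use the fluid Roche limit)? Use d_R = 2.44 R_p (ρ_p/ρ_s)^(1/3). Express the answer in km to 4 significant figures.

40140 km

d_R = 2.44 × 12160 km × (4477/1808)^(1/3)
    = 40140 km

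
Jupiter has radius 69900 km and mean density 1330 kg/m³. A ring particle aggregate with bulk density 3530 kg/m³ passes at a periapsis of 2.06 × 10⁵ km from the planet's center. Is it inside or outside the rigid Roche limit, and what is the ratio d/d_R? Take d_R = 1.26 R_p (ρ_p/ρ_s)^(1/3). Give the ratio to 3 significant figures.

outside; d/d_R ≈ 3.24

d_R = 1.26 × (69900 km) × (1330/3530)^(1/3) = 63610 km
d/d_R = (2.06 × 10⁵) / (63610) = 3.24
Since d/d_R > 1, the body is outside the Roche limit.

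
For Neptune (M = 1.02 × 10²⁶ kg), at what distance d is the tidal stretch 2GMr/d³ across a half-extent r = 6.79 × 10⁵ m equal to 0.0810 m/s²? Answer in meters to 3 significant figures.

2GMr/d³ = a_tidal  ⇒  d = (2GMr / a_tidal)^(1/3)
d = (2 × 6.674×10⁻¹¹ × (1.02 × 10²⁶) × (6.79 × 10⁵) / (0.0810))^(1/3)
  = 4.85 × 10⁷ m

4.85 × 10⁷ m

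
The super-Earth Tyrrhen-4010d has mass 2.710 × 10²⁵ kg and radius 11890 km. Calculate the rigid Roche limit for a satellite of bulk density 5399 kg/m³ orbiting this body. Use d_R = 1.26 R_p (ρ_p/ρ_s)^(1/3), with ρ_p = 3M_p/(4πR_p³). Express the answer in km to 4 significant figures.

13380 km

ρ_p = 3M_p/(4πR_p³) = 3 × (2.710 × 10²⁵) / (4π × (1.189 × 10⁷ m)³) = 3849 kg/m³
d_R = 1.26 × 11890 km × (3849/5399)^(1/3)
    = 13380 km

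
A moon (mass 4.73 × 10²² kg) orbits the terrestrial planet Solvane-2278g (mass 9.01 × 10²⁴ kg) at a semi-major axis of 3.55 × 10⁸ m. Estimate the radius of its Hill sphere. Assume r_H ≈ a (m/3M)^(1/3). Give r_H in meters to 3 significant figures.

r_H ≈ a (m/3M)^(1/3)
    = (3.55 × 10⁸) × (4.73 × 10²² / (3 × 9.01 × 10²⁴))^(1/3)
    = 4.28 × 10⁷ m

4.28 × 10⁷ m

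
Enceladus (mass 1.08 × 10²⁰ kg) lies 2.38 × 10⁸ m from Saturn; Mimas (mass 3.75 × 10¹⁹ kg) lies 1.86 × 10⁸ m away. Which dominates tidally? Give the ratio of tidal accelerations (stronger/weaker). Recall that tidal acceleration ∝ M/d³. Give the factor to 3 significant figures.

Enceladus, by a factor of ≈ 1.37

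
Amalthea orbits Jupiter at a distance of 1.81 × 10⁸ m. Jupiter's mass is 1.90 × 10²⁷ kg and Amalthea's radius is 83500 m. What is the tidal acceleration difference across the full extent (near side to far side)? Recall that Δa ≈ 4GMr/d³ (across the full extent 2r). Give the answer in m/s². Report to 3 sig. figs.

Δg = 4GMr/d³
   = 4 × (6.674 × 10⁻¹¹) × (1.90 × 10²⁷) × (83500) / (1.81 × 10⁸)³
   = 7.14 × 10⁻³ m/s²

7.14 × 10⁻³ m/s²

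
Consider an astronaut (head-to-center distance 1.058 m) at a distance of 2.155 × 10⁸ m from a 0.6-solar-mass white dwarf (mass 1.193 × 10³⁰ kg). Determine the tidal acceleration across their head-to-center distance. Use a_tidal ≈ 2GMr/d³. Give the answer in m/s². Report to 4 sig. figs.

a_tidal = 2GMr/d³
        = 2 × (6.674 × 10⁻¹¹) × (1.193 × 10³⁰) × (1.058) / (2.155 × 10⁸)³
        = 1.683 × 10⁻⁵ m/s²

1.683 × 10⁻⁵ m/s²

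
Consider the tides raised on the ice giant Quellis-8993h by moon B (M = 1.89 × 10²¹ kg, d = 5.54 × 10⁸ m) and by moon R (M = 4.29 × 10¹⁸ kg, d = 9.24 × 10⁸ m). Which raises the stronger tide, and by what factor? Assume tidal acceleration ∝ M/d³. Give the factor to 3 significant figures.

Moon B, by a factor of ≈ 2040

Tidal stretch scales as M/d³; compute that for each body.
Moon B: (1.89 × 10²¹) / (5.54 × 10⁸)³ = 1.112 × 10⁻⁵
Moon R: (4.29 × 10¹⁸) / (9.24 × 10⁸)³ = 5.438 × 10⁻⁹
Ratio (larger/smaller) = 2040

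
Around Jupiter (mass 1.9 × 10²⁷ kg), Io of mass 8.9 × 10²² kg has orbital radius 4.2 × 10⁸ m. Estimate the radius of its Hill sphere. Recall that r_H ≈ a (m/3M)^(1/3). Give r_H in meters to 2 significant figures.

r_H ≈ a (m/3M)^(1/3)
    = (4.2 × 10⁸) × (8.9 × 10²² / (3 × 1.9 × 10²⁷))^(1/3)
    = 1.0 × 10⁷ m

1.0 × 10⁷ m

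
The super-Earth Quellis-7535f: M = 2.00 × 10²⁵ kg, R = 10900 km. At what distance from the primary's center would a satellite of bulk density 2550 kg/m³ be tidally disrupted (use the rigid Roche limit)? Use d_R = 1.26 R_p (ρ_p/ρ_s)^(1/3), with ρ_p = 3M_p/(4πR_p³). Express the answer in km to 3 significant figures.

ρ_p = 3M_p/(4πR_p³) = 3 × (2.00 × 10²⁵) / (4π × (1.09 × 10⁷ m)³) = 3690 kg/m³
d_R = 1.26 × 10900 km × (3690/2550)^(1/3)
    = 15500 km

15500 km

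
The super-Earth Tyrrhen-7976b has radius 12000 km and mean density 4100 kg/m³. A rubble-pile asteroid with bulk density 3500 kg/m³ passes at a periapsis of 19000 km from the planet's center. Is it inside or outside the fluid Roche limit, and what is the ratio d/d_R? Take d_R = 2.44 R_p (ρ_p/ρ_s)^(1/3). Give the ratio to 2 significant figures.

d_R = 2.44 × (12000 km) × (4100/3500)^(1/3) = 30870 km
d/d_R = (19000) / (30870) = 0.62
Since d/d_R < 1, the body is inside the Roche limit.

inside; d/d_R ≈ 0.62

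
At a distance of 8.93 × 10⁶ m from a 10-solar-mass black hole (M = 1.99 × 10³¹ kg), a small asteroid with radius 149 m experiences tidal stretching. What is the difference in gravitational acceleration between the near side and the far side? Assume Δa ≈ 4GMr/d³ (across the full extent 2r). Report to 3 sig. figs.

1.11 × 10³ m/s²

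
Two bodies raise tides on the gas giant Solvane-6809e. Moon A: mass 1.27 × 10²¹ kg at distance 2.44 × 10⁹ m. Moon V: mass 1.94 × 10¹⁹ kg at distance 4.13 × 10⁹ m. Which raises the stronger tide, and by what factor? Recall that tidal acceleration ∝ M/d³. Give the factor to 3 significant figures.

Moon A, by a factor of ≈ 317

Compare M/d³ for the two perturbers:
Moon A: (1.27 × 10²¹) / (2.44 × 10⁹)³ = 8.742 × 10⁻⁸
Moon V: (1.94 × 10¹⁹) / (4.13 × 10⁹)³ = 2.754 × 10⁻¹⁰
Ratio (larger/smaller) = 317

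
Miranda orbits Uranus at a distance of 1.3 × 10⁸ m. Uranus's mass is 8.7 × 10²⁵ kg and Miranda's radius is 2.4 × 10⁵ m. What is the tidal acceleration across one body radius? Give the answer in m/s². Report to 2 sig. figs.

Δa = 2GMr/d³
   = 2 × (6.674 × 10⁻¹¹) × (8.7 × 10²⁵) × (2.4 × 10⁵) / (1.3 × 10⁸)³
   = 1.3 × 10⁻³ m/s²

1.3 × 10⁻³ m/s²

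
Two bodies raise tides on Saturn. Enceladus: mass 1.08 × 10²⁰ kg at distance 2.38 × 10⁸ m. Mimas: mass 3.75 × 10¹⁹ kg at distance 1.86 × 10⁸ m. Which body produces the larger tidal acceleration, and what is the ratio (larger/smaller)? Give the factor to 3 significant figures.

The tide-raising term goes as M/d³ (the gradient of a 1/d² field).
Enceladus: (1.08 × 10²⁰) / (2.38 × 10⁸)³ = 8.011 × 10⁻⁶
Mimas: (3.75 × 10¹⁹) / (1.86 × 10⁸)³ = 5.828 × 10⁻⁶
Ratio (larger/smaller) = 1.37

Enceladus, by a factor of ≈ 1.37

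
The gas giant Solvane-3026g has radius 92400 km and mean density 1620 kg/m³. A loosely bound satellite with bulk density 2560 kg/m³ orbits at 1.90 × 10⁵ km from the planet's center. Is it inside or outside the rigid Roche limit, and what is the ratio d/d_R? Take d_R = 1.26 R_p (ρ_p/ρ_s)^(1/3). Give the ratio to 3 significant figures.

outside; d/d_R ≈ 1.90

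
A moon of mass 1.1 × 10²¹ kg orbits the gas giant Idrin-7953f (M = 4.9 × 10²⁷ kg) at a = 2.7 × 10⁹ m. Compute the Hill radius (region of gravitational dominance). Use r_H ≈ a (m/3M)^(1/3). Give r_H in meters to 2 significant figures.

1.1 × 10⁷ m

r_H ≈ a (m/3M)^(1/3)
    = (2.7 × 10⁹) × (1.1 × 10²¹ / (3 × 4.9 × 10²⁷))^(1/3)
    = 1.1 × 10⁷ m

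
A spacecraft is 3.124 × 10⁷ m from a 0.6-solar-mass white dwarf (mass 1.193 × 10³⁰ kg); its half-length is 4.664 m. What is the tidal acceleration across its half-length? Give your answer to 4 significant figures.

Differencing GM/(d−r)² and GM/d² to first order in r/d gives 2GMr/d³.
a_tidal = 2GMr/d³
        = 2 × (6.674 × 10⁻¹¹) × (1.193 × 10³⁰) × (4.664) / (3.124 × 10⁷)³
        = 2.436 × 10⁻² m/s²

2.436 × 10⁻² m/s²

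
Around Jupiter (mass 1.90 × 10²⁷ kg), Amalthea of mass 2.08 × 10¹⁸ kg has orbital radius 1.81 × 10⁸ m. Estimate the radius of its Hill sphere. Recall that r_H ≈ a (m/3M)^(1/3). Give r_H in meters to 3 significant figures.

1.29 × 10⁵ m

r_H ≈ a (m/3M)^(1/3)
    = (1.81 × 10⁸) × (2.08 × 10¹⁸ / (3 × 1.90 × 10²⁷))^(1/3)
    = 1.29 × 10⁵ m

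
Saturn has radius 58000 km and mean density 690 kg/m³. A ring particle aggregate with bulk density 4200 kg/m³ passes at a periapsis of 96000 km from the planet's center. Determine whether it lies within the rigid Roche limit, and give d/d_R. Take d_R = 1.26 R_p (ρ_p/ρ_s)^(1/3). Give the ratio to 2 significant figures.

outside; d/d_R ≈ 2.4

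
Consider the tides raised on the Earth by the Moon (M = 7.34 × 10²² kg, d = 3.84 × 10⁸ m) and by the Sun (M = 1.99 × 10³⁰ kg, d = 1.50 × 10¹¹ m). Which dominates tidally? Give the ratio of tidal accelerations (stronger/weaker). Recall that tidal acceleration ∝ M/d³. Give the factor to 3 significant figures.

The Moon, by a factor of ≈ 2.20

Tidal acceleration ∝ M/d³, so compare M/d³ for each.
The Moon: (7.34 × 10²²) / (3.84 × 10⁸)³ = 1.296 × 10⁻³
The Sun: (1.99 × 10³⁰) / (1.50 × 10¹¹)³ = 5.896 × 10⁻⁴
Ratio (larger/smaller) = 2.20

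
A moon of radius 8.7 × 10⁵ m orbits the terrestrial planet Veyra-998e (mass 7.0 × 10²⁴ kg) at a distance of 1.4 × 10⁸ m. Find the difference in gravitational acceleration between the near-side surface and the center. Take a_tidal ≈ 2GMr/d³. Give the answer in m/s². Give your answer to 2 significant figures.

3.0 × 10⁻⁴ m/s²

Δg = 2GMr/d³
   = 2 × (6.674 × 10⁻¹¹) × (7.0 × 10²⁴) × (8.7 × 10⁵) / (1.4 × 10⁸)³
   = 3.0 × 10⁻⁴ m/s²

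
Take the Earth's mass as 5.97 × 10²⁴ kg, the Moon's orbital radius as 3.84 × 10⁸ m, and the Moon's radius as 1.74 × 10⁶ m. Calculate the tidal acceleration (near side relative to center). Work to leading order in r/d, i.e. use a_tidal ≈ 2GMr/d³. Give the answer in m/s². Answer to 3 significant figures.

Differencing GM/(d−r)² and GM/d² to first order in r/d gives 2GMr/d³.
a_tidal = 2GMr/d³
        = 2 × (6.674 × 10⁻¹¹) × (5.97 × 10²⁴) × (1.74 × 10⁶) / (3.84 × 10⁸)³
        = 2.45 × 10⁻⁵ m/s²

2.45 × 10⁻⁵ m/s²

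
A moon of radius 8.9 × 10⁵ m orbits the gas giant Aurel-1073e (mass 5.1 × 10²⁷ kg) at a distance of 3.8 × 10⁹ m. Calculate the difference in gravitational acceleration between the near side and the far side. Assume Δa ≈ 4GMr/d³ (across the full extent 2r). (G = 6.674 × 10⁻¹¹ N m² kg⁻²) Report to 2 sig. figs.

a_tidal = 4GMr/d³
        = 4 × (6.674 × 10⁻¹¹) × (5.1 × 10²⁷) × (8.9 × 10⁵) / (3.8 × 10⁹)³
        = 2.2 × 10⁻⁵ m/s²

2.2 × 10⁻⁵ m/s²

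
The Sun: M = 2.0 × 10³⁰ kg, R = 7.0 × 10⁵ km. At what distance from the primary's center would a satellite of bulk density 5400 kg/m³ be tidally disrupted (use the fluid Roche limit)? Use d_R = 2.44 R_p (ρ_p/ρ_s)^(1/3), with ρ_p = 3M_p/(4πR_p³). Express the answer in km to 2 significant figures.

1.1 × 10⁶ km

ρ_p = 3M_p/(4πR_p³) = 3 × (2.0 × 10³⁰) / (4π × (7.0 × 10⁸ m)³) = 1400 kg/m³
d_R = 2.44 × 7.0 × 10⁵ km × (1400/5400)^(1/3)
    = 1.1 × 10⁶ km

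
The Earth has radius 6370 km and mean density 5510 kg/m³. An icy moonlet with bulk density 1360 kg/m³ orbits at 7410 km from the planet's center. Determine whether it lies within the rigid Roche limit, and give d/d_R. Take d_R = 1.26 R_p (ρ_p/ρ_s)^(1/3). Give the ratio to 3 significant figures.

inside; d/d_R ≈ 0.579

d_R = 1.26 × (6370 km) × (5510/1360)^(1/3) = 12800 km
d/d_R = (7410) / (12800) = 0.579
Since d/d_R < 1, the body is inside the Roche limit.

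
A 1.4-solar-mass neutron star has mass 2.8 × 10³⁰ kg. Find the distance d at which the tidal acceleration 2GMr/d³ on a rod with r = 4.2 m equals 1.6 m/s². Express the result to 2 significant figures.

2GMr/d³ = a_tidal  ⇒  d = (2GMr / a_tidal)^(1/3)
d = (2 × 6.674×10⁻¹¹ × (2.8 × 10³⁰) × (4.2) / (1.6))^(1/3)
  = 9.9 × 10⁶ m

9.9 × 10⁶ m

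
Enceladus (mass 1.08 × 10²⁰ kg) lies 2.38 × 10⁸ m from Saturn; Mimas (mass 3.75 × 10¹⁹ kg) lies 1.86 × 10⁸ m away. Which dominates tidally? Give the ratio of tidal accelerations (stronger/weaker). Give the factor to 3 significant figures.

The tide-raising term goes as M/d³ (the gradient of a 1/d² field).
Enceladus: (1.08 × 10²⁰) / (2.38 × 10⁸)³ = 8.011 × 10⁻⁶
Mimas: (3.75 × 10¹⁹) / (1.86 × 10⁸)³ = 5.828 × 10⁻⁶
Ratio (larger/smaller) = 1.37

Enceladus, by a factor of ≈ 1.37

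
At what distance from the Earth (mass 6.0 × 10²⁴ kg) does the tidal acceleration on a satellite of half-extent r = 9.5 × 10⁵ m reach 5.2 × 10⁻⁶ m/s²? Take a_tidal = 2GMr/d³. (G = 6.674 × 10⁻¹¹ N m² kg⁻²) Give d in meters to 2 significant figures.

5.3 × 10⁸ m

2GMr/d³ = a_tidal  ⇒  d = (2GMr / a_tidal)^(1/3)
d = (2 × 6.674×10⁻¹¹ × (6.0 × 10²⁴) × (9.5 × 10⁵) / (5.2 × 10⁻⁶))^(1/3)
  = 5.3 × 10⁸ m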